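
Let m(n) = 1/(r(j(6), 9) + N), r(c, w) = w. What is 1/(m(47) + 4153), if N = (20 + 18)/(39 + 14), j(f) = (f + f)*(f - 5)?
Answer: 515/2138848 ≈ 0.00024078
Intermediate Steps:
j(f) = 2*f*(-5 + f) (j(f) = (2*f)*(-5 + f) = 2*f*(-5 + f))
N = 38/53 ≈ 0.71698
m(n) = 53/515 (m(n) = 1/(9 + 38/53) = 1/(515/53) = 53/515)
1/(m(47) + 4153) = 1/(53/515 + 4153) = 1/(2138848/515) = 515/2138848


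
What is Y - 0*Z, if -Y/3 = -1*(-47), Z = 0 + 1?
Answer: -141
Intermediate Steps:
Z = 1
Y = -141 (Y = -(-3)*(-47) = -3*47 = -141)
Y - 0*Z = -141 - 0 = -141 - 48*0 = -141 + 0 = -141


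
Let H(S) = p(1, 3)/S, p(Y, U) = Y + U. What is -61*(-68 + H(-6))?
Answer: 12566/3 ≈ 4188.7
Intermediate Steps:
p(Y, U) = U + Y
H(S) = 4/S (H(S) = (3 + 1)/S = 4/S)
-61*(-68 + H(-6)) = -61*(-68 + 4/(-6)) = -61*(-68 + 4*(-1/6)) = -61*(-68 - 2/3) = -61*(-206/3) = 12566/3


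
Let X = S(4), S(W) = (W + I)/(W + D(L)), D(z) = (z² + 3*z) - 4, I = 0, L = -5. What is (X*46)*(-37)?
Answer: -3404/5 ≈ -680.80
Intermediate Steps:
D(z) = -4 + z² + 3*z
S(W) = W/(6 + W) (S(W) = (W + 0)/(W + (-4 + (-5)² + 3*(-5))) = W/(W + (-4 + 25 - 15)) = W/(W + 6) = W/(6 + W))
X = ⅖ (X = 4/(6 + 4) = 4/10 = 4*(⅒) = ⅖ ≈ 0.40000)
(X*46)*(-37) = ((⅖)*46)*(-37) = (92/5)*(-37) = -3404/5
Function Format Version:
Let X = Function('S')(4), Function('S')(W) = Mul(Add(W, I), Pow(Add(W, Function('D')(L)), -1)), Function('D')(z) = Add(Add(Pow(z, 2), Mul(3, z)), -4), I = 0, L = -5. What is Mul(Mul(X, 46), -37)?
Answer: Rational(-3404, 5) ≈ -680.80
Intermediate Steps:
Function('D')(z) = Add(-4, Pow(z, 2), Mul(3, z))
Function('S')(W) = Mul(W, Pow(Add(6, W), -1)) (Function('S')(W) = Mul(Add(W, 0), Pow(Add(W, Add(-4, Pow(-5, 2), Mul(3, -5))), -1)) = Mul(W, Pow(Add(W, Add(-4, 25, -15)), -1)) = Mul(W, Pow(Add(W, 6), -1)) = Mul(W, Pow(Add(6, W), -1)))
X = Rational(2, 5) (X = Mul(4, Pow(Add(6, 4), -1)) = Mul(4, Pow(10, -1)) = Mul(4, Rational(1, 10)) = Rational(2, 5) ≈ 0.40000)
Mul(Mul(X, 46), -37) = Mul(Mul(Rational(2, 5), 46), -37) = Mul(Rational(92, 5), -37) = Rational(-3404, 5)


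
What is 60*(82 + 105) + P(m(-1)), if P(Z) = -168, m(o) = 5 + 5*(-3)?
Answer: 11052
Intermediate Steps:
m(o) = -10 (m(o) = 5 - 15 = -10)
60*(82 + 105) + P(m(-1)) = 60*(82 + 105) - 168 = 60*187 - 168 = 11220 - 168 = 11052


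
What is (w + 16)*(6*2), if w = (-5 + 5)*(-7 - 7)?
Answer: 192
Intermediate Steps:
w = 0 (w = 0*(-14) = 0)
(w + 16)*(6*2) = (0 + 16)*(6*2) = 16*12 = 192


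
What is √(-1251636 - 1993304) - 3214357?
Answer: -3214357 + 2*I*√811235 ≈ -3.2144e+6 + 1801.4*I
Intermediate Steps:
√(-1251636 - 1993304) - 3214357 = √(-3244940) - 3214357 = 2*I*√811235 - 3214357 = -3214357 + 2*I*√811235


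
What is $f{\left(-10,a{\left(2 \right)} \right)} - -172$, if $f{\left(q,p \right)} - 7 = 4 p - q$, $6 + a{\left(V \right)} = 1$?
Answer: $169$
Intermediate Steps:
$a{\left(V \right)} = -5$ ($a{\left(V \right)} = -6 + 1 = -5$)
$f{\left(q,p \right)} = 7 - q + 4 p$ ($f{\left(q,p \right)} = 7 + \left(4 p - q\right) = 7 + \left(- q + 4 p\right) = 7 - q + 4 p$)
$f{\left(-10,a{\left(2 \right)} \right)} - -172 = \left(7 - -10 + 4 \left(-5\right)\right) - -172 = \left(7 + 10 - 20\right) + 172 = -3 + 172 = 169$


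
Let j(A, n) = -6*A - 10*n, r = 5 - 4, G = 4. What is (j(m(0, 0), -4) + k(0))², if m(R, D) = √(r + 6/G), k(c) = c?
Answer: 1690 - 240*√10 ≈ 931.05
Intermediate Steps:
r = 1
m(R, D) = √10/2 (m(R, D) = √(1 + 6/4) = √(1 + 6*(¼)) = √(1 + 3/2) = √(5/2) = √10/2)
j(A, n) = -10*n - 6*A
(j(m(0, 0), -4) + k(0))² = ((-10*(-4) - 3*√10) + 0)² = ((40 - 3*√10) + 0)² = (40 - 3*√10)²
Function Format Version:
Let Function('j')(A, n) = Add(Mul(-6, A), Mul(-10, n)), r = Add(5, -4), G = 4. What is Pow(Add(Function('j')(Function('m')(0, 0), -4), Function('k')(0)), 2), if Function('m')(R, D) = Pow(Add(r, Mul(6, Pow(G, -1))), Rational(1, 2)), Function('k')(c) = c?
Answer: Add(1690, Mul(-240, Pow(10, Rational(1, 2)))) ≈ 931.05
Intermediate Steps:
r = 1
Function('m')(R, D) = Mul(Rational(1, 2), Pow(10, Rational(1, 2))) (Function('m')(R, D) = Pow(Add(1, Mul(6, Pow(4, -1))), Rational(1, 2)) = Pow(Add(1, Mul(6, Rational(1, 4))), Rational(1, 2)) = Pow(Add(1, Rational(3, 2)), Rational(1, 2)) = Pow(Rational(5, 2), Rational(1, 2)) = Mul(Rational(1, 2), Pow(10, Rational(1, 2))))
Function('j')(A, n) = Add(Mul(-10, n), Mul(-6, A))
Pow(Add(Function('j')(Function('m')(0, 0), -4), Function('k')(0)), 2) = Pow(Add(Add(Mul(-10, -4), Mul(-6, Mul(Rational(1, 2), Pow(10, Rational(1, 2))))), 0), 2) = Pow(Add(Add(40, Mul(-3, Pow(10, Rational(1, 2)))), 0), 2) = Pow(Add(40, Mul(-3, Pow(10, Rational(1, 2)))), 2)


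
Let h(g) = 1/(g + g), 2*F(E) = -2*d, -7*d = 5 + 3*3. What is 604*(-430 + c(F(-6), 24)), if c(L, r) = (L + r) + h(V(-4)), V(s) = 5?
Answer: -1219778/5 ≈ -2.4396e+5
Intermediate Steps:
d = -2 (d = -(5 + 3*3)/7 = -(5 + 9)/7 = -⅐*14 = -2)
F(E) = 2 (F(E) = (-2*(-2))/2 = (½)*4 = 2)
h(g) = 1/(2*g)
c(L, r) = ⅒ + L + r (c(L, r) = (L + r) + (½)/5 = (L + r) + (½)*(⅕) = (L + r) + ⅒ = ⅒ + L + r)
604*(-430 + c(F(-6), 24)) = 604*(-430 + (⅒ + 2 + 24)) = 604*(-430 + 261/10) = 604*(-4039/10) = -1219778/5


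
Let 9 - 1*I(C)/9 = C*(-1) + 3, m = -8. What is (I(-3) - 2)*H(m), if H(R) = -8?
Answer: -200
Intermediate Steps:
I(C) = 54 + 9*C (I(C) = 81 - 9*(C*(-1) + 3) = 81 - 9*(-C + 3) = 81 - 9*(3 - C) = 81 + (-27 + 9*C) = 54 + 9*C)
(I(-3) - 2)*H(m) = ((54 + 9*(-3)) - 2)*(-8) = ((54 - 27) - 2)*(-8) = (27 - 2)*(-8) = 25*(-8) = -200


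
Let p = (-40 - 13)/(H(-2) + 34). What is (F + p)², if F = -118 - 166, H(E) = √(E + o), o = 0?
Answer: (-94103369*I + 5514712*√2)/(2*(-577*I + 34*√2)) ≈ 81542.0 - 36.966*I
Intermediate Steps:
H(E) = √E (H(E) = √(E + 0) = √E)
F = -284
p = -53/(34 + I*√2) (p = (-40 - 13)/(√(-2) + 34) = -53/(I*√2 + 34) = -53/(34 + I*√2) ≈ -1.5561 + 0.064726*I)
(F + p)² = (-284 + (-901/579 + 53*I*√2/1158))² = (-165337/579 + 53*I*√2/1158)²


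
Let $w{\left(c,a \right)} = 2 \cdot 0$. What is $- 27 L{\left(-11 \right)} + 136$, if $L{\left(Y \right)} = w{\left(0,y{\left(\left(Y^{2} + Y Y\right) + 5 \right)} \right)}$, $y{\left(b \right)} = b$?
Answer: $136$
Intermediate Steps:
$w{\left(c,a \right)} = 0$
$L{\left(Y \right)} = 0$
$- 27 L{\left(-11 \right)} + 136 = \left(-27\right) 0 + 136 = 0 + 136 = 136$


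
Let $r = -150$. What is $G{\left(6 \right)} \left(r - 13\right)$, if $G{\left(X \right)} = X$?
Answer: $-978$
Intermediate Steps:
$G{\left(6 \right)} \left(r - 13\right) = 6 \left(-150 - 13\right) = 6 \left(-163\right) = -978$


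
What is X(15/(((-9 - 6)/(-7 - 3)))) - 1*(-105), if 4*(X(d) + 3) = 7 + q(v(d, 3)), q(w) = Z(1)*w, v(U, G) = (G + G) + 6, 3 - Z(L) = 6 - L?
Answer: 391/4 ≈ 97.750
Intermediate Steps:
Z(L) = -3 + L (Z(L) = 3 - (6 - L) = 3 + (-6 + L) = -3 + L)
v(U, G) = 6 + 2*G (v(U, G) = 2*G + 6 = 6 + 2*G)
q(w) = -2*w (q(w) = (-3 + 1)*w = -2*w)
X(d) = -29/4 (X(d) = -3 + (7 - 2*(6 + 2*3))/4 = -3 + (7 - 2*(6 + 6))/4 = -3 + (7 - 2*12)/4 = -3 + (7 - 24)/4 = -3 + (¼)*(-17) = -3 - 17/4 = -29/4)
X(15/(((-9 - 6)/(-7 - 3)))) - 1*(-105) = -29/4 - 1*(-105) = -29/4 + 105 = 391/4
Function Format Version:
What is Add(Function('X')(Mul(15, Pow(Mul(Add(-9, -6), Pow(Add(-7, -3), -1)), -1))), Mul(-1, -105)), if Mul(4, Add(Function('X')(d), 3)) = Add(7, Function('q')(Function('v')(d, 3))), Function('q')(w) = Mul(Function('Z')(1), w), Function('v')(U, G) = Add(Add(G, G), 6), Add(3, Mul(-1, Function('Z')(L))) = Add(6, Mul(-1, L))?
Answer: Rational(391, 4) ≈ 97.750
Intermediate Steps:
Function('Z')(L) = Add(-3, L) (Function('Z')(L) = Add(3, Mul(-1, Add(6, Mul(-1, L)))) = Add(3, Add(-6, L)) = Add(-3, L))
Function('v')(U, G) = Add(6, Mul(2, G)) (Function('v')(U, G) = Add(Mul(2, G), 6) = Add(6, Mul(2, G)))
Function('q')(w) = Mul(-2, w) (Function('q')(w) = Mul(Add(-3, 1), w) = Mul(-2, w))
Function('X')(d) = Rational(-29, 4) (Function('X')(d) = Add(-3, Mul(Rational(1, 4), Add(7, Mul(-2, Add(6, Mul(2, 3)))))) = Add(-3, Mul(Rational(1, 4), Add(7, Mul(-2, Add(6, 6))))) = Add(-3, Mul(Rational(1, 4), Add(7, Mul(-2, 12)))) = Add(-3, Mul(Rational(1, 4), Add(7, -24))) = Add(-3, Mul(Rational(1, 4), -17)) = Add(-3, Rational(-17, 4)) = Rational(-29, 4))
Add(Function('X')(Mul(15, Pow(Mul(Add(-9, -6), Pow(Add(-7, -3), -1)), -1))), Mul(-1, -105)) = Add(Rational(-29, 4), Mul(-1, -105)) = Add(Rational(-29, 4), 105) = Rational(391, 4)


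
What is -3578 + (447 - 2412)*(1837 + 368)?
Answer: -4336403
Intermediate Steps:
-3578 + (447 - 2412)*(1837 + 368) = -3578 - 1965*2205 = -3578 - 4332825 = -4336403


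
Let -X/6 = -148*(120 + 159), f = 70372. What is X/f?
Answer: 61938/17593 ≈ 3.5206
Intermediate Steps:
X = 247752 (X = -(-888)*(120 + 159) = -(-888)*279 = -6*(-41292) = 247752)
X/f = 247752/70372 = 247752*(1/70372) = 61938/17593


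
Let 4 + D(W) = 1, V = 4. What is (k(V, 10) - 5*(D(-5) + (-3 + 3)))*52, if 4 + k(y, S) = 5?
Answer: 832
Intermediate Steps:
k(y, S) = 1 (k(y, S) = -4 + 5 = 1)
D(W) = -3 (D(W) = -4 + 1 = -3)
(k(V, 10) - 5*(D(-5) + (-3 + 3)))*52 = (1 - 5*(-3 + (-3 + 3)))*52 = (1 - 5*(-3 + 0))*52 = (1 - 5*(-3))*52 = (1 + 15)*52 = 16*52 = 832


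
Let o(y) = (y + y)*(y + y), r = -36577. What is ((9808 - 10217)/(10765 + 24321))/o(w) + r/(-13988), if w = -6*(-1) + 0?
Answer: 46198832119/17668186848 ≈ 2.6148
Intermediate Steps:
w = 6 (w = 6 + 0 = 6)
o(y) = 4*y² (o(y) = (2*y)*(2*y) = 4*y²)
((9808 - 10217)/(10765 + 24321))/o(w) + r/(-13988) = ((9808 - 10217)/(10765 + 24321))/((4*6²)) - 36577/(-13988) = (-409/35086)/((4*36)) - 36577*(-1/13988) = -409*1/35086/144 + 36577/13988 = -409/35086*1/144 + 36577/13988 = -409/5052384 + 36577/13988 = 46198832119/17668186848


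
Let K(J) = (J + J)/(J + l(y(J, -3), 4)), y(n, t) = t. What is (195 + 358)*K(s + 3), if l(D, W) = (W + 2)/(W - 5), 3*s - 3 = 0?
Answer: -2212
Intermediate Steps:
s = 1 (s = 1 + (⅓)*0 = 1 + 0 = 1)
l(D, W) = (2 + W)/(-5 + W)
K(J) = 2*J/(-6 + J) (K(J) = (J + J)/(J + (2 + 4)/(-5 + 4)) = (2*J)/(J + 6/(-1)) = (2*J)/(J - 1*6) = (2*J)/(J - 6) = (2*J)/(-6 + J) = 2*J/(-6 + J))
(195 + 358)*K(s + 3) = (195 + 358)*(2*(1 + 3)/(-6 + (1 + 3))) = 553*(2*4/(-6 + 4)) = 553*(2*4/(-2)) = 553*(2*4*(-½)) = 553*(-4) = -2212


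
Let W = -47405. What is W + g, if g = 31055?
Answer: -16350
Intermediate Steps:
W + g = -47405 + 31055 = -16350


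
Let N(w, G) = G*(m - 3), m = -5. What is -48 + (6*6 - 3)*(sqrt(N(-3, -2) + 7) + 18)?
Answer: 546 + 33*sqrt(23) ≈ 704.26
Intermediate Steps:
N(w, G) = -8*G (N(w, G) = G*(-5 - 3) = G*(-8) = -8*G)
-48 + (6*6 - 3)*(sqrt(N(-3, -2) + 7) + 18) = -48 + (6*6 - 3)*(sqrt(-8*(-2) + 7) + 18) = -48 + (36 - 3)*(sqrt(16 + 7) + 18) = -48 + 33*(sqrt(23) + 18) = -48 + 33*(18 + sqrt(23)) = -48 + (594 + 33*sqrt(23)) = 546 + 33*sqrt(23)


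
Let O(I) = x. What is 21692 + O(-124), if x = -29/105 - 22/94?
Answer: 107047502/4935 ≈ 21692.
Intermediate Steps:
x = -2518/4935 (x = -29*1/105 - 22*1/94 = -29/105 - 11/47 = -2518/4935 ≈ -0.51023)
O(I) = -2518/4935
21692 + O(-124) = 21692 - 2518/4935 = 107047502/4935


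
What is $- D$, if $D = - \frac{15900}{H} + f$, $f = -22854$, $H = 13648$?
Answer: $\frac{77981823}{3412} \approx 22855.0$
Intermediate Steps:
$D = - \frac{77981823}{3412}$ ($D = - \frac{15900}{13648} - 22854 = \left(-15900\right) \frac{1}{13648} - 22854 = - \frac{3975}{3412} - 22854 = - \frac{77981823}{3412} \approx -22855.0$)
$- D = \left(-1\right) \left(- \frac{77981823}{3412}\right) = \frac{77981823}{3412}$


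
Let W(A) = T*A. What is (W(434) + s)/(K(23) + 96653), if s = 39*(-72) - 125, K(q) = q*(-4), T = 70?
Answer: 9149/32187 ≈ 0.28425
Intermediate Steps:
W(A) = 70*A
K(q) = -4*q
s = -2933 (s = -2808 - 125 = -2933)
(W(434) + s)/(K(23) + 96653) = (70*434 - 2933)/(-4*23 + 96653) = (30380 - 2933)/(-92 + 96653) = 27447/96561 = 27447*(1/96561) = 9149/32187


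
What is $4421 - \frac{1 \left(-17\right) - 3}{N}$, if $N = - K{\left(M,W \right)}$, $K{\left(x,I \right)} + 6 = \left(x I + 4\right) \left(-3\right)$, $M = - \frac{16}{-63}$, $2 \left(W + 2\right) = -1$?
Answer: $\frac{747359}{169} \approx 4422.2$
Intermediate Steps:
$W = - \frac{5}{2}$ ($W = -2 + \frac{1}{2} \left(-1\right) = -2 - \frac{1}{2} = - \frac{5}{2} \approx -2.5$)
$M = \frac{16}{63}$ ($M = \left(-16\right) \left(- \frac{1}{63}\right) = \frac{16}{63} \approx 0.25397$)
$K{\left(x,I \right)} = -18 - 3 I x$ ($K{\left(x,I \right)} = -6 + \left(x I + 4\right) \left(-3\right) = -6 + \left(I x + 4\right) \left(-3\right) = -6 + \left(4 + I x\right) \left(-3\right) = -6 - \left(12 + 3 I x\right) = -18 - 3 I x$)
$N = \frac{338}{21}$ ($N = - (-18 - \left(- \frac{15}{2}\right) \frac{16}{63}) = - (-18 + \frac{40}{21}) = \left(-1\right) \left(- \frac{338}{21}\right) = \frac{338}{21} \approx 16.095$)
$4421 - \frac{1 \left(-17\right) - 3}{N} = 4421 - \frac{1 \left(-17\right) - 3}{\frac{338}{21}} = 4421 - \left(-17 - 3\right) \frac{21}{338} = 4421 - \left(-20\right) \frac{21}{338} = 4421 - - \frac{210}{169} = 4421 + \frac{210}{169} = \frac{747359}{169}$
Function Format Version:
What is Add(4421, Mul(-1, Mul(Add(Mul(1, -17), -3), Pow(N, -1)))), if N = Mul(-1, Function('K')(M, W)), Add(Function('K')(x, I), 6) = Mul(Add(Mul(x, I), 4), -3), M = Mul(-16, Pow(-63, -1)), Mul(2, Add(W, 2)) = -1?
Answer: Rational(747359, 169) ≈ 4422.2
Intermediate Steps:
W = Rational(-5, 2) (W = Add(-2, Mul(Rational(1, 2), -1)) = Add(-2, Rational(-1, 2)) = Rational(-5, 2) ≈ -2.5000)
M = Rational(16, 63) (M = Mul(-16, Rational(-1, 63)) = Rational(16, 63) ≈ 0.25397)
Function('K')(x, I) = Add(-18, Mul(-3, I, x)) (Function('K')(x, I) = Add(-6, Mul(Add(Mul(x, I), 4), -3)) = Add(-6, Mul(Add(Mul(I, x), 4), -3)) = Add(-6, Mul(Add(4, Mul(I, x)), -3)) = Add(-6, Add(-12, Mul(-3, I, x))) = Add(-18, Mul(-3, I, x)))
N = Rational(338, 21) (N = Mul(-1, Add(-18, Mul(-3, Rational(-5, 2), Rational(16, 63)))) = Mul(-1, Add(-18, Rational(40, 21))) = Mul(-1, Rational(-338, 21)) = Rational(338, 21) ≈ 16.095)
Add(4421, Mul(-1, Mul(Add(Mul(1, -17), -3), Pow(N, -1)))) = Add(4421, Mul(-1, Mul(Add(Mul(1, -17), -3), Pow(Rational(338, 21), -1)))) = Add(4421, Mul(-1, Mul(Add(-17, -3), Rational(21, 338)))) = Add(4421, Mul(-1, Mul(-20, Rational(21, 338)))) = Add(4421, Mul(-1, Rational(-210, 169))) = Add(4421, Rational(210, 169)) = Rational(747359, 169)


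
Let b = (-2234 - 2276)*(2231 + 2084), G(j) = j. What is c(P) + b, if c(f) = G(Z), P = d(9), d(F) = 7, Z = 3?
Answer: -19460647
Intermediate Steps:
P = 7
c(f) = 3
b = -19460650 (b = -4510*4315 = -19460650)
c(P) + b = 3 - 19460650 = -19460647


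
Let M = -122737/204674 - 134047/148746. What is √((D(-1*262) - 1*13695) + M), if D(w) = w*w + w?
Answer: √3167875781493132271380117/7611109701 ≈ 233.85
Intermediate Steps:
M = -11423143370/7611109701 (M = -122737*1/204674 - 134047*1/148746 = -122737/204674 - 134047/148746 = -11423143370/7611109701 ≈ -1.5009)
D(w) = w + w² (D(w) = w² + w = w + w²)
√((D(-1*262) - 1*13695) + M) = √(((-1*262)*(1 - 1*262) - 1*13695) - 11423143370/7611109701) = √((-262*(1 - 262) - 13695) - 11423143370/7611109701) = √((-262*(-261) - 13695) - 11423143370/7611109701) = √((68382 - 13695) - 11423143370/7611109701) = √(54687 - 11423143370/7611109701) = √(416217333075217/7611109701) = √3167875781493132271380117/7611109701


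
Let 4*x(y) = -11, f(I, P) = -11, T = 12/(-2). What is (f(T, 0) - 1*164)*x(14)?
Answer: 1925/4 ≈ 481.25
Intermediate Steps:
T = -6 (T = 12*(-½) = -6)
x(y) = -11/4 (x(y) = (¼)*(-11) = -11/4)
(f(T, 0) - 1*164)*x(14) = (-11 - 1*164)*(-11/4) = (-11 - 164)*(-11/4) = -175*(-11/4) = 1925/4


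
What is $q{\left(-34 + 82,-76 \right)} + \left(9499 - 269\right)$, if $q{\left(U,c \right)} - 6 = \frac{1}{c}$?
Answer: $\frac{701935}{76} \approx 9236.0$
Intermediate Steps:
$q{\left(U,c \right)} = 6 + \frac{1}{c}$
$q{\left(-34 + 82,-76 \right)} + \left(9499 - 269\right) = \left(6 + \frac{1}{-76}\right) + \left(9499 - 269\right) = \left(6 - \frac{1}{76}\right) + 9230 = \frac{455}{76} + 9230 = \frac{701935}{76}$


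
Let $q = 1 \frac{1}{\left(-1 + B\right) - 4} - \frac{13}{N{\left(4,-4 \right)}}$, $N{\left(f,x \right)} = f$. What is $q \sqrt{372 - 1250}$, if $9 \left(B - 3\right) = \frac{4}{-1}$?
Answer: $- \frac{161 i \sqrt{878}}{44} \approx - 108.42 i$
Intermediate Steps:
$B = \frac{23}{9}$ ($B = 3 + \frac{4 \frac{1}{-1}}{9} = 3 + \frac{4 \left(-1\right)}{9} = 3 + \frac{1}{9} \left(-4\right) = 3 - \frac{4}{9} = \frac{23}{9} \approx 2.5556$)
$q = - \frac{161}{44}$ ($q = 1 \frac{1}{\left(-1 + \frac{23}{9}\right) - 4} - \frac{13}{4} = 1 \frac{1}{\frac{14}{9} - 4} - \frac{13}{4} = 1 \frac{1}{- \frac{22}{9}} - \frac{13}{4} = 1 \left(- \frac{9}{22}\right) - \frac{13}{4} = - \frac{9}{22} - \frac{13}{4} = - \frac{161}{44} \approx -3.6591$)
$q \sqrt{372 - 1250} = - \frac{161 \sqrt{372 - 1250}}{44} = - \frac{161 \sqrt{-878}}{44} = - \frac{161 i \sqrt{878}}{44}$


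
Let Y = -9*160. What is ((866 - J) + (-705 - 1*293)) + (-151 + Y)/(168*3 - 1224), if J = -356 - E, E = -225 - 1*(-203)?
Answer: 147031/720 ≈ 204.21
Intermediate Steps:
E = -22 (E = -225 + 203 = -22)
J = -334 (J = -356 - 1*(-22) = -356 + 22 = -334)
Y = -1440
((866 - J) + (-705 - 1*293)) + (-151 + Y)/(168*3 - 1224) = ((866 - 1*(-334)) + (-705 - 1*293)) + (-151 - 1440)/(168*3 - 1224) = ((866 + 334) + (-705 - 293)) - 1591/(504 - 1224) = (1200 - 998) - 1591/(-720) = 202 - 1591*(-1/720) = 202 + 1591/720 = 147031/720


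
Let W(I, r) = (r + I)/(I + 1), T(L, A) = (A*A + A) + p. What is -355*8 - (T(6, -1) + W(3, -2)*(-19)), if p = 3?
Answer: -11353/4 ≈ -2838.3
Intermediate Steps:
T(L, A) = 3 + A + A² (T(L, A) = (A*A + A) + 3 = (A² + A) + 3 = (A + A²) + 3 = 3 + A + A²)
W(I, r) = (I + r)/(1 + I)
-355*8 - (T(6, -1) + W(3, -2)*(-19)) = -355*8 - ((3 - 1 + (-1)²) + ((3 - 2)/(1 + 3))*(-19)) = -2840 - ((3 - 1 + 1) + (1/4)*(-19)) = -2840 - (3 + ((¼)*1)*(-19)) = -2840 - (3 + (¼)*(-19)) = -2840 - (3 - 19/4) = -2840 - 1*(-7/4) = -2840 + 7/4 = -11353/4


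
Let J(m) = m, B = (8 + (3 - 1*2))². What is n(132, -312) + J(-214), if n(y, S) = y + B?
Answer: -1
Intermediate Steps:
B = 81 (B = (8 + (3 - 2))² = (8 + 1)² = 9² = 81)
n(y, S) = 81 + y (n(y, S) = y + 81 = 81 + y)
n(132, -312) + J(-214) = (81 + 132) - 214 = 213 - 214 = -1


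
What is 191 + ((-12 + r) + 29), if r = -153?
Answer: 55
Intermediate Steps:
191 + ((-12 + r) + 29) = 191 + ((-12 - 153) + 29) = 191 + (-165 + 29) = 191 - 136 = 55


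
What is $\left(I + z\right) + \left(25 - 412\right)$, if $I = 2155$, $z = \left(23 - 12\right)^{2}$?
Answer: $1889$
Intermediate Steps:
$z = 121$ ($z = 11^{2} = 121$)
$\left(I + z\right) + \left(25 - 412\right) = \left(2155 + 121\right) + \left(25 - 412\right) = 2276 - 387 = 1889$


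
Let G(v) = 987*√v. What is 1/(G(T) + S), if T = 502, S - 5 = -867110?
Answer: -96345/83486894243 - 329*√502/250460682729 ≈ -1.1834e-6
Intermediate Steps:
S = -867105 (S = 5 - 867110 = -867105)
1/(G(T) + S) = 1/(987*√502 - 867105) = 1/(-867105 + 987*√502)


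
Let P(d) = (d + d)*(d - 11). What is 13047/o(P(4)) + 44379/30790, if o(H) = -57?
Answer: -133062509/585010 ≈ -227.45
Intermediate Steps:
P(d) = 2*d*(-11 + d) (P(d) = (2*d)*(-11 + d) = 2*d*(-11 + d))
13047/o(P(4)) + 44379/30790 = 13047/(-57) + 44379/30790 = 13047*(-1/57) + 44379*(1/30790) = -4349/19 + 44379/30790 = -133062509/585010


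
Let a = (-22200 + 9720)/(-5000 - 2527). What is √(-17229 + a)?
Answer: I*√641701261/193 ≈ 131.25*I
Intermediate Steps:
a = 320/193 (a = -12480/(-7527) = -12480*(-1/7527) = 320/193 ≈ 1.6580)
√(-17229 + a) = √(-17229 + 320/193) = √(-3324877/193) = I*√641701261/193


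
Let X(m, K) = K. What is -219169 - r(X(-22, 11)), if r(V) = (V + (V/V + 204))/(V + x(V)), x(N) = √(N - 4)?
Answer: -4164607/19 + 36*√7/19 ≈ -2.1918e+5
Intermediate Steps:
x(N) = √(-4 + N)
r(V) = (205 + V)/(V + √(-4 + V)) (r(V) = (V + (V/V + 204))/(V + √(-4 + V)) = (V + (1 + 204))/(V + √(-4 + V)) = (V + 205)/(V + √(-4 + V)) = (205 + V)/(V + √(-4 + V)))
-219169 - r(X(-22, 11)) = -219169 - (205 + 11)/(11 + √(-4 + 11)) = -219169 - 216/(11 + √7)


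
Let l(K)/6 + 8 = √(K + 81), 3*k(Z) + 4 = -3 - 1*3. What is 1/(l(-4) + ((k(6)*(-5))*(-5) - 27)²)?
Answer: 982161/11908914109 - 486*√77/11908914109 ≈ 8.2115e-5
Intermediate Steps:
k(Z) = -10/3 (k(Z) = -4/3 + (-3 - 1*3)/3 = -4/3 + (-3 - 3)/3 = -4/3 + (⅓)*(-6) = -4/3 - 2 = -10/3)
l(K) = -48 + 6*√(81 + K) (l(K) = -48 + 6*√(K + 81) = -48 + 6*√(81 + K))
1/(l(-4) + ((k(6)*(-5))*(-5) - 27)²) = 1/((-48 + 6*√(81 - 4)) + (-10/3*(-5)*(-5) - 27)²) = 1/((-48 + 6*√77) + ((50/3)*(-5) - 27)²) = 1/((-48 + 6*√77) + (-250/3 - 27)²) = 1/((-48 + 6*√77) + (-331/3)²) = 1/((-48 + 6*√77) + 109561/9) = 1/(109129/9 + 6*√77)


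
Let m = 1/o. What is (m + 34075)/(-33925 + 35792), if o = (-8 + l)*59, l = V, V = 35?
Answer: 54281476/2974131 ≈ 18.251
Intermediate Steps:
l = 35
o = 1593 (o = (-8 + 35)*59 = 27*59 = 1593)
m = 1/1593 ≈ 0.00062775
(m + 34075)/(-33925 + 35792) = (1/1593 + 34075)/(-33925 + 35792) = (54281476/1593)/1867 = (54281476/1593)*(1/1867) = 54281476/2974131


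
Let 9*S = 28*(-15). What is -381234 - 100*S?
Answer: -1129702/3 ≈ -3.7657e+5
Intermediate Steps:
S = -140/3 (S = (28*(-15))/9 = (1/9)*(-420) = -140/3 ≈ -46.667)
-381234 - 100*S = -381234 - 100*(-140/3) = -381234 + 14000/3 = -1129702/3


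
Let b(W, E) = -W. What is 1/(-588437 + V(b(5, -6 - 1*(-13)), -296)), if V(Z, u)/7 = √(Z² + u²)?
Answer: -588437/346253808560 - 7*√87641/346253808560 ≈ -1.7054e-6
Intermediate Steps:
V(Z, u) = 7*√(Z² + u²)
1/(-588437 + V(b(5, -6 - 1*(-13)), -296)) = 1/(-588437 + 7*√((-1*5)² + (-296)²)) = 1/(-588437 + 7*√((-5)² + 87616)) = 1/(-588437 + 7*√(25 + 87616)) = 1/(-588437 + 7*√87641)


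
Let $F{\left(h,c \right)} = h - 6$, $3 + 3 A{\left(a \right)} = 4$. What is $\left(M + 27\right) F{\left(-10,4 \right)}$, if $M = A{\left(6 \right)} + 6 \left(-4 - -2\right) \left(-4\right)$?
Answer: $- \frac{3616}{3} \approx -1205.3$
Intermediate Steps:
$A{\left(a \right)} = \frac{1}{3}$ ($A{\left(a \right)} = -1 + \frac{1}{3} \cdot 4 = -1 + \frac{4}{3} = \frac{1}{3}$)
$F{\left(h,c \right)} = -6 + h$
$M = \frac{145}{3}$ ($M = \frac{1}{3} + 6 \left(-4 - -2\right) \left(-4\right) = \frac{1}{3} + 6 \left(-4 + 2\right) \left(-4\right) = \frac{1}{3} + 6 \left(-2\right) \left(-4\right) = \frac{1}{3} - -48 = \frac{1}{3} + 48 = \frac{145}{3} \approx 48.333$)
$\left(M + 27\right) F{\left(-10,4 \right)} = \left(\frac{145}{3} + 27\right) \left(-6 - 10\right) = \frac{226}{3} \left(-16\right) = - \frac{3616}{3}$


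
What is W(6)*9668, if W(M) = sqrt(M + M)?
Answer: 19336*sqrt(3) ≈ 33491.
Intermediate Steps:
W(M) = sqrt(2)*sqrt(M) (W(M) = sqrt(2*M) = sqrt(2)*sqrt(M))
W(6)*9668 = (sqrt(2)*sqrt(6))*9668 = (2*sqrt(3))*9668 = 19336*sqrt(3)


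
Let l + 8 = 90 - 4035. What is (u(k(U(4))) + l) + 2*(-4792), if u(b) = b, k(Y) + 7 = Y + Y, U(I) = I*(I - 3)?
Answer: -13536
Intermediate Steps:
l = -3953 (l = -8 + (90 - 4035) = -8 - 3945 = -3953)
U(I) = I*(-3 + I)
k(Y) = -7 + 2*Y (k(Y) = -7 + (Y + Y) = -7 + 2*Y)
(u(k(U(4))) + l) + 2*(-4792) = ((-7 + 2*(4*(-3 + 4))) - 3953) + 2*(-4792) = ((-7 + 2*(4*1)) - 3953) - 9584 = ((-7 + 2*4) - 3953) - 9584 = ((-7 + 8) - 3953) - 9584 = (1 - 3953) - 9584 = -3952 - 9584 = -13536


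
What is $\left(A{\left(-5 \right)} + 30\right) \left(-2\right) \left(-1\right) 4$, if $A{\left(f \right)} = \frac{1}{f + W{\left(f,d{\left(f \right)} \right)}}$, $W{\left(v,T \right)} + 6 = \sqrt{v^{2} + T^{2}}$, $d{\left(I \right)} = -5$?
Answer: $\frac{16952}{71} - \frac{40 \sqrt{2}}{71} \approx 237.96$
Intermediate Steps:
$W{\left(v,T \right)} = -6 + \sqrt{T^{2} + v^{2}}$ ($W{\left(v,T \right)} = -6 + \sqrt{v^{2} + T^{2}} = -6 + \sqrt{T^{2} + v^{2}}$)
$A{\left(f \right)} = \frac{1}{-6 + f + \sqrt{25 + f^{2}}}$ ($A{\left(f \right)} = \frac{1}{f + \left(-6 + \sqrt{\left(-5\right)^{2} + f^{2}}\right)} = \frac{1}{f + \left(-6 + \sqrt{25 + f^{2}}\right)} = \frac{1}{-6 + f + \sqrt{25 + f^{2}}}$)
$\left(A{\left(-5 \right)} + 30\right) \left(-2\right) \left(-1\right) 4 = \left(\frac{1}{-6 - 5 + \sqrt{25 + \left(-5\right)^{2}}} + 30\right) \left(-2\right) \left(-1\right) 4 = \left(\frac{1}{-6 - 5 + \sqrt{25 + 25}} + 30\right) 2 \cdot 4 = \left(\frac{1}{-6 - 5 + \sqrt{50}} + 30\right) 8 = \left(\frac{1}{-6 - 5 + 5 \sqrt{2}} + 30\right) 8 = \left(\frac{1}{-11 + 5 \sqrt{2}} + 30\right) 8 = \left(30 + \frac{1}{-11 + 5 \sqrt{2}}\right) 8 = 240 + \frac{8}{-11 + 5 \sqrt{2}}$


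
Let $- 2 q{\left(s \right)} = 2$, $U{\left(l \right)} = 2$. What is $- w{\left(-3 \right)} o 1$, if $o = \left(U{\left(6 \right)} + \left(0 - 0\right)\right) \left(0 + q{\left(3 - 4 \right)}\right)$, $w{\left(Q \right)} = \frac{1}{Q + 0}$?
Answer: $- \frac{2}{3} \approx -0.66667$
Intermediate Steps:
$q{\left(s \right)} = -1$ ($q{\left(s \right)} = \left(- \frac{1}{2}\right) 2 = -1$)
$w{\left(Q \right)} = \frac{1}{Q}$
$o = -2$ ($o = \left(2 + \left(0 - 0\right)\right) \left(0 - 1\right) = \left(2 + \left(0 + 0\right)\right) \left(-1\right) = \left(2 + 0\right) \left(-1\right) = 2 \left(-1\right) = -2$)
$- w{\left(-3 \right)} o 1 = - \frac{1}{-3} \left(-2\right) 1 = \left(-1\right) \left(- \frac{1}{3}\right) \left(-2\right) 1 = \frac{1}{3} \left(-2\right) 1 = \left(- \frac{2}{3}\right) 1 = - \frac{2}{3}$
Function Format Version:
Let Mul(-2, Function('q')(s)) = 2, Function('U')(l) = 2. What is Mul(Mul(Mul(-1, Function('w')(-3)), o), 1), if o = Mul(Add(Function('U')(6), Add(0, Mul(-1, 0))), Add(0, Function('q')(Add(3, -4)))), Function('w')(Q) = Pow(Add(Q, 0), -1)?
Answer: Rational(-2, 3) ≈ -0.66667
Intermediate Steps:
Function('q')(s) = -1 (Function('q')(s) = Mul(Rational(-1, 2), 2) = -1)
Function('w')(Q) = Pow(Q, -1)
o = -2 (o = Mul(Add(2, Add(0, Mul(-1, 0))), Add(0, -1)) = Mul(Add(2, Add(0, 0)), -1) = Mul(Add(2, 0), -1) = Mul(2, -1) = -2)
Mul(Mul(Mul(-1, Function('w')(-3)), o), 1) = Mul(Mul(Mul(-1, Pow(-3, -1)), -2), 1) = Mul(Mul(Mul(-1, Rational(-1, 3)), -2), 1) = Mul(Mul(Rational(1, 3), -2), 1) = Mul(Rational(-2, 3), 1) = Rational(-2, 3)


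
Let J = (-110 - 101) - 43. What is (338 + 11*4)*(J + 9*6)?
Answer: -76400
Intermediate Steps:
J = -254 (J = -211 - 43 = -254)
(338 + 11*4)*(J + 9*6) = (338 + 11*4)*(-254 + 9*6) = (338 + 44)*(-254 + 54) = 382*(-200) = -76400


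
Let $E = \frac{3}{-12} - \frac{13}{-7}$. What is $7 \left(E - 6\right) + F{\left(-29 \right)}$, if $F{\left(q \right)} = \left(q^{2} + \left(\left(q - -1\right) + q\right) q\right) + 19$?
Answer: $\frac{9929}{4} \approx 2482.3$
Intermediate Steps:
$E = \frac{45}{28}$ ($E = 3 \left(- \frac{1}{12}\right) - - \frac{13}{7} = - \frac{1}{4} + \frac{13}{7} = \frac{45}{28} \approx 1.6071$)
$F{\left(q \right)} = 19 + q^{2} + q \left(1 + 2 q\right)$ ($F{\left(q \right)} = \left(q^{2} + \left(\left(q + 1\right) + q\right) q\right) + 19 = \left(q^{2} + \left(\left(1 + q\right) + q\right) q\right) + 19 = \left(q^{2} + \left(1 + 2 q\right) q\right) + 19 = \left(q^{2} + q \left(1 + 2 q\right)\right) + 19 = 19 + q^{2} + q \left(1 + 2 q\right)$)
$7 \left(E - 6\right) + F{\left(-29 \right)} = 7 \left(\frac{45}{28} - 6\right) + \left(19 - 29 + 3 \left(-29\right)^{2}\right) = 7 \left(- \frac{123}{28}\right) + \left(19 - 29 + 3 \cdot 841\right) = - \frac{123}{4} + \left(19 - 29 + 2523\right) = - \frac{123}{4} + 2513 = \frac{9929}{4}$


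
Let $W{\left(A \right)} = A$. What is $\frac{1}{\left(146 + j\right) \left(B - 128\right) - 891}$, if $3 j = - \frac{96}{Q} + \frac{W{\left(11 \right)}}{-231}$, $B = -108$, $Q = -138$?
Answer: $- \frac{1449}{51291671} \approx -2.825 \cdot 10^{-5}$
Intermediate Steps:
$j = \frac{313}{1449}$ ($j = \frac{- \frac{96}{-138} + \frac{11}{-231}}{3} = \frac{\left(-96\right) \left(- \frac{1}{138}\right) + 11 \left(- \frac{1}{231}\right)}{3} = \frac{\frac{16}{23} - \frac{1}{21}}{3} = \frac{1}{3} \cdot \frac{313}{483} = \frac{313}{1449} \approx 0.21601$)
$\frac{1}{\left(146 + j\right) \left(B - 128\right) - 891} = \frac{1}{\left(146 + \frac{313}{1449}\right) \left(-108 - 128\right) - 891} = \frac{1}{\frac{211867}{1449} \left(-236\right) - 891} = \frac{1}{- \frac{50000612}{1449} - 891} = \frac{1}{- \frac{51291671}{1449}} = - \frac{1449}{51291671}$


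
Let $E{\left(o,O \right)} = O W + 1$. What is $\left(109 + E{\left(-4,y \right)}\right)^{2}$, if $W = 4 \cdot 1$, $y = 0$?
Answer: $12100$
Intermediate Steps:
$W = 4$
$E{\left(o,O \right)} = 1 + 4 O$ ($E{\left(o,O \right)} = O 4 + 1 = 4 O + 1 = 1 + 4 O$)
$\left(109 + E{\left(-4,y \right)}\right)^{2} = \left(109 + \left(1 + 4 \cdot 0\right)\right)^{2} = \left(109 + \left(1 + 0\right)\right)^{2} = \left(109 + 1\right)^{2} = 110^{2} = 12100$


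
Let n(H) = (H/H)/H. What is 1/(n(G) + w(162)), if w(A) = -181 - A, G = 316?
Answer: -316/108387 ≈ -0.0029155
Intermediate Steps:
n(H) = 1/H
1/(n(G) + w(162)) = 1/(1/316 + (-181 - 1*162)) = 1/(1/316 + (-181 - 162)) = 1/(1/316 - 343) = 1/(-108387/316) = -316/108387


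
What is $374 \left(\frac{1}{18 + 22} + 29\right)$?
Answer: $\frac{217107}{20} \approx 10855.0$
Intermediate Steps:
$374 \left(\frac{1}{18 + 22} + 29\right) = 374 \left(\frac{1}{40} + 29\right) = 374 \cdot \frac{1161}{40} = \frac{217107}{20}$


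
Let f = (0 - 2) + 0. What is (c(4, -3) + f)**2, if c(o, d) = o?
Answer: 4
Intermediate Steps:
f = -2 (f = -2 + 0 = -2)
(c(4, -3) + f)**2 = (4 - 2)**2 = 2**2 = 4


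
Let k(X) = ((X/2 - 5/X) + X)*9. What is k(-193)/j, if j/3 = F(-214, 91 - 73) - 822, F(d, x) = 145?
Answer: 335211/261322 ≈ 1.2828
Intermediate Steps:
k(X) = -45/X + 27*X/2 (k(X) = ((X*(½) - 5/X) + X)*9 = ((X/2 - 5/X) + X)*9 = (-5/X + 3*X/2)*9 = -45/X + 27*X/2)
j = -2031 (j = 3*(145 - 822) = 3*(-677) = -2031)
k(-193)/j = (-45/(-193) + (27/2)*(-193))/(-2031) = (-45*(-1/193) - 5211/2)*(-1/2031) = (45/193 - 5211/2)*(-1/2031) = -1005633/386*(-1/2031) = 335211/261322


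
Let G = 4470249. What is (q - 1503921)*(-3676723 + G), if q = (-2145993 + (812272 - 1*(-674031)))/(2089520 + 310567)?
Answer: -2864265346387710742/2400087 ≈ -1.1934e+12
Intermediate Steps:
q = -659690/2400087 (q = (-2145993 + (812272 + 674031))/2400087 = (-2145993 + 1486303)*(1/2400087) = -659690*1/2400087 = -659690/2400087 ≈ -0.27486)
(q - 1503921)*(-3676723 + G) = (-659690/2400087 - 1503921)*(-3676723 + 4470249) = -3609541900817/2400087*793526 = -2864265346387710742/2400087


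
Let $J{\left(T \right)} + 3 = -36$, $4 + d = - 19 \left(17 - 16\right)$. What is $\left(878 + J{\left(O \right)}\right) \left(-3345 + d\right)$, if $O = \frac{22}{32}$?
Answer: $-2825752$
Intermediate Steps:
$O = \frac{11}{16}$ ($O = 22 \cdot \frac{1}{32} = \frac{11}{16} \approx 0.6875$)
$d = -23$ ($d = -4 - 19 \left(17 - 16\right) = -4 - 19 = -23$)
$J{\left(T \right)} = -39$ ($J{\left(T \right)} = -3 - 36 = -39$)
$\left(878 + J{\left(O \right)}\right) \left(-3345 + d\right) = \left(878 - 39\right) \left(-3345 - 23\right) = 839 \left(-3368\right) = -2825752$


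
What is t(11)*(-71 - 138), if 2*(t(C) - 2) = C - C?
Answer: -418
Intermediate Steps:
t(C) = 2 (t(C) = 2 + (C - C)/2 = 2 + (1/2)*0 = 2 + 0 = 2)
t(11)*(-71 - 138) = 2*(-71 - 138) = 2*(-209) = -418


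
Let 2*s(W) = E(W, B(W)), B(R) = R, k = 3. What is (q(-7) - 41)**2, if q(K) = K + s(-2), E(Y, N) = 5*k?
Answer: 6561/4 ≈ 1640.3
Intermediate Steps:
E(Y, N) = 15 (E(Y, N) = 5*3 = 15)
s(W) = 15/2 (s(W) = (1/2)*15 = 15/2)
q(K) = 15/2 + K (q(K) = K + 15/2 = 15/2 + K)
(q(-7) - 41)**2 = ((15/2 - 7) - 41)**2 = (1/2 - 41)**2 = (-81/2)**2 = 6561/4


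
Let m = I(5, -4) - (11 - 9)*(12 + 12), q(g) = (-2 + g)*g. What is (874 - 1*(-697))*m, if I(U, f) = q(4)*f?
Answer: -125680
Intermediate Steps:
q(g) = g*(-2 + g)
I(U, f) = 8*f (I(U, f) = (4*(-2 + 4))*f = (4*2)*f = 8*f)
m = -80 (m = 8*(-4) - (11 - 9)*(12 + 12) = -32 - 2*24 = -32 - 1*48 = -32 - 48 = -80)
(874 - 1*(-697))*m = (874 - 1*(-697))*(-80) = (874 + 697)*(-80) = 1571*(-80) = -125680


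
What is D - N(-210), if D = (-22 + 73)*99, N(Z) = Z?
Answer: 5259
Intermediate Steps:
D = 5049 (D = 51*99 = 5049)
D - N(-210) = 5049 - 1*(-210) = 5049 + 210 = 5259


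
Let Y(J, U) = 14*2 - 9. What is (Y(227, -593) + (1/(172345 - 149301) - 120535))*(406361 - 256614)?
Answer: -415872981262141/23044 ≈ -1.8047e+10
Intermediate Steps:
Y(J, U) = 19 (Y(J, U) = 28 - 9 = 19)
(Y(227, -593) + (1/(172345 - 149301) - 120535))*(406361 - 256614) = (19 + (1/(172345 - 149301) - 120535))*(406361 - 256614) = (19 + (1/23044 - 120535))*149747 = (19 - 2777608539/23044)*149747 = -2777170703/23044*149747 = -415872981262141/23044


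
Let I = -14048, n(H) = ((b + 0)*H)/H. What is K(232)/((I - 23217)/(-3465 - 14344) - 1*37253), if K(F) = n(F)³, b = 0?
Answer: 0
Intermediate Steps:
n(H) = 0 (n(H) = ((0 + 0)*H)/H = (0*H)/H = 0/H = 0)
K(F) = 0 (K(F) = 0³ = 0)
K(232)/((I - 23217)/(-3465 - 14344) - 1*37253) = 0/((-14048 - 23217)/(-3465 - 14344) - 1*37253) = 0/(-37265/(-17809) - 37253) = 0/(-37265*(-1/17809) - 37253) = 0/(37265/17809 - 37253) = 0/(-663401412/17809) = 0*(-17809/663401412) = 0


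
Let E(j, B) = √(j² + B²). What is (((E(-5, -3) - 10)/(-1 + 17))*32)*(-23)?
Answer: 460 - 46*√34 ≈ 191.78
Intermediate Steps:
E(j, B) = √(B² + j²)
(((E(-5, -3) - 10)/(-1 + 17))*32)*(-23) = (((√((-3)² + (-5)²) - 10)/(-1 + 17))*32)*(-23) = (((√(9 + 25) - 10)/16)*32)*(-23) = (((√34 - 10)*(1/16))*32)*(-23) = (((-10 + √34)*(1/16))*32)*(-23) = ((-5/8 + √34/16)*32)*(-23) = (-20 + 2*√34)*(-23) = 460 - 46*√34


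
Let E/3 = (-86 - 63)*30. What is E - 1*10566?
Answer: -23976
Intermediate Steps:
E = -13410 (E = 3*((-86 - 63)*30) = 3*(-149*30) = 3*(-4470) = -13410)
E - 1*10566 = -13410 - 1*10566 = -13410 - 10566 = -23976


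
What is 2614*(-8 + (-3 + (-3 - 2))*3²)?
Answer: -209120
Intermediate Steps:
2614*(-8 + (-3 + (-3 - 2))*3²) = 2614*(-8 + (-3 - 5)*9) = 2614*(-8 - 8*9) = 2614*(-8 - 72) = 2614*(-80) = -209120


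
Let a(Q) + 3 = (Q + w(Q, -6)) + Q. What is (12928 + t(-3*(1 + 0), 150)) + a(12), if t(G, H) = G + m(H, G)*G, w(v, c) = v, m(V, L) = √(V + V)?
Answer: 12958 - 30*√3 ≈ 12906.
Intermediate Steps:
m(V, L) = √2*√V (m(V, L) = √(2*V) = √2*√V)
t(G, H) = G + G*√2*√H (t(G, H) = G + (√2*√H)*G = G + G*√2*√H)
a(Q) = -3 + 3*Q (a(Q) = -3 + ((Q + Q) + Q) = -3 + (2*Q + Q) = -3 + 3*Q)
(12928 + t(-3*(1 + 0), 150)) + a(12) = (12928 + (-3*(1 + 0))*(1 + √2*√150)) + (-3 + 3*12) = (12928 + (-3*1)*(1 + √2*(5*√6))) + (-3 + 36) = (12928 - 3*(1 + 10*√3)) + 33 = (12928 + (-3 - 30*√3)) + 33 = (12925 - 30*√3) + 33 = 12958 - 30*√3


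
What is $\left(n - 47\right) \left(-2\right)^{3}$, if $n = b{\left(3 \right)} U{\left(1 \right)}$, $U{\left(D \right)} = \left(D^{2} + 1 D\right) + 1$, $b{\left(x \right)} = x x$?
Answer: $160$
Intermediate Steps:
$b{\left(x \right)} = x^{2}$
$U{\left(D \right)} = 1 + D + D^{2}$ ($U{\left(D \right)} = \left(D^{2} + D\right) + 1 = \left(D + D^{2}\right) + 1 = 1 + D + D^{2}$)
$n = 27$ ($n = 3^{2} \left(1 + 1 + 1^{2}\right) = 9 \left(1 + 1 + 1\right) = 9 \cdot 3 = 27$)
$\left(n - 47\right) \left(-2\right)^{3} = \left(27 - 47\right) \left(-2\right)^{3} = \left(-20\right) \left(-8\right) = 160$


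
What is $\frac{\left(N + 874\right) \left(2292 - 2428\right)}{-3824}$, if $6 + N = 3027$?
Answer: $\frac{66215}{478} \approx 138.53$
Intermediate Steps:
$N = 3021$ ($N = -6 + 3027 = 3021$)
$\frac{\left(N + 874\right) \left(2292 - 2428\right)}{-3824} = \frac{\left(3021 + 874\right) \left(2292 - 2428\right)}{-3824} = 3895 \left(-136\right) \left(- \frac{1}{3824}\right) = \left(-529720\right) \left(- \frac{1}{3824}\right) = \frac{66215}{478}$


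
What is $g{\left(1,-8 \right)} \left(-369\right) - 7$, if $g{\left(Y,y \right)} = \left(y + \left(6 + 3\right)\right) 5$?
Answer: $-1852$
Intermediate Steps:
$g{\left(Y,y \right)} = 45 + 5 y$ ($g{\left(Y,y \right)} = \left(y + 9\right) 5 = \left(9 + y\right) 5 = 45 + 5 y$)
$g{\left(1,-8 \right)} \left(-369\right) - 7 = \left(45 + 5 \left(-8\right)\right) \left(-369\right) - 7 = \left(45 - 40\right) \left(-369\right) - 7 = 5 \left(-369\right) - 7 = -1845 - 7 = -1852$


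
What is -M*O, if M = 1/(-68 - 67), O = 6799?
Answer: 6799/135 ≈ 50.363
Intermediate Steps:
M = -1/135 (M = 1/(-135) = -1/135 ≈ -0.0074074)
-M*O = -(-1)*6799/135 = -1*(-6799/135) = 6799/135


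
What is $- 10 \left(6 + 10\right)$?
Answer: $-160$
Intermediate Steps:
$- 10 \left(6 + 10\right) = \left(-10\right) 16 = -160$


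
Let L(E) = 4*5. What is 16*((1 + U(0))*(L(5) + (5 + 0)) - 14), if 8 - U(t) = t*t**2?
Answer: 3376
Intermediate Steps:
L(E) = 20
U(t) = 8 - t**3 (U(t) = 8 - t*t**2 = 8 - t**3)
16*((1 + U(0))*(L(5) + (5 + 0)) - 14) = 16*((1 + (8 - 1*0**3))*(20 + (5 + 0)) - 14) = 16*((1 + (8 - 1*0))*(20 + 5) - 14) = 16*((1 + (8 + 0))*25 - 14) = 16*((1 + 8)*25 - 14) = 16*(9*25 - 14) = 16*(225 - 14) = 16*211 = 3376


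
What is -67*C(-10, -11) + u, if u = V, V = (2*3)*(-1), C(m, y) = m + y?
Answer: 1401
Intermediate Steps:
V = -6 (V = 6*(-1) = -6)
u = -6
-67*C(-10, -11) + u = -67*(-10 - 11) - 6 = -67*(-21) - 6 = 1407 - 6 = 1401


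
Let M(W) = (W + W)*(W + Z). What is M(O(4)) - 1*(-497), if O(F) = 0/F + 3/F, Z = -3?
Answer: 3949/8 ≈ 493.63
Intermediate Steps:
O(F) = 3/F (O(F) = 0 + 3/F = 3/F)
M(W) = 2*W*(-3 + W) (M(W) = (W + W)*(W - 3) = (2*W)*(-3 + W) = 2*W*(-3 + W))
M(O(4)) - 1*(-497) = 2*(3/4)*(-3 + 3/4) - 1*(-497) = 2*(3*(1/4))*(-3 + 3*(1/4)) + 497 = 2*(3/4)*(-3 + 3/4) + 497 = 2*(3/4)*(-9/4) + 497 = -27/8 + 497 = 3949/8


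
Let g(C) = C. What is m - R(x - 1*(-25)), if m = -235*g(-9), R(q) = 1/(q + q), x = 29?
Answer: 228419/108 ≈ 2115.0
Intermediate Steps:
R(q) = 1/(2*q)
m = 2115 (m = -235*(-9) = 2115)
m - R(x - 1*(-25)) = 2115 - 1/(2*(29 - 1*(-25))) = 2115 - 1/(2*(29 + 25)) = 2115 - 1/(2*54) = 2115 - 1*1/108 = 2115 - 1/108 = 228419/108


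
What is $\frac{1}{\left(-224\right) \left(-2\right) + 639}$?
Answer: $\frac{1}{1087} \approx 0.00091996$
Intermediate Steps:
$\frac{1}{\left(-224\right) \left(-2\right) + 639} = \frac{1}{448 + 639} = \frac{1}{1087}$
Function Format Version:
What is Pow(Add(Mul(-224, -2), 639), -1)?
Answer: Rational(1, 1087) ≈ 0.00091996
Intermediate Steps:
Pow(Add(Mul(-224, -2), 639), -1) = Pow(Add(448, 639), -1) = Pow(1087, -1) = Rational(1, 1087)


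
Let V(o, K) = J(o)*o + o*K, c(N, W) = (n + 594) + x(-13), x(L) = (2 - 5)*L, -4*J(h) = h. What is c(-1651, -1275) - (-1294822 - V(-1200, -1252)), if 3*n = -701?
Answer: 7312864/3 ≈ 2.4376e+6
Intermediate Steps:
n = -701/3 (n = (⅓)*(-701) = -701/3 ≈ -233.67)
J(h) = -h/4
x(L) = -3*L
c(N, W) = 1198/3 (c(N, W) = (-701/3 + 594) - 3*(-13) = 1081/3 + 39 = 1198/3)
V(o, K) = -o²/4 + K*o (V(o, K) = (-o/4)*o + o*K = -o²/4 + K*o)
c(-1651, -1275) - (-1294822 - V(-1200, -1252)) = 1198/3 - (-1294822 - (-1200)*(-1*(-1200) + 4*(-1252))/4) = 1198/3 - (-1294822 - (-1200)*(1200 - 5008)/4) = 1198/3 - (-1294822 - (-1200)*(-3808)/4) = 1198/3 - (-1294822 - 1*1142400) = 1198/3 - (-1294822 - 1142400) = 1198/3 - 1*(-2437222) = 1198/3 + 2437222 = 7312864/3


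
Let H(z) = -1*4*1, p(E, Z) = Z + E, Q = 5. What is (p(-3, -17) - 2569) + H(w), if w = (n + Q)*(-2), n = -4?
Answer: -2593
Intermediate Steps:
p(E, Z) = E + Z
w = -2 (w = (-4 + 5)*(-2) = 1*(-2) = -2)
H(z) = -4 (H(z) = -4*1 = -4)
(p(-3, -17) - 2569) + H(w) = ((-3 - 17) - 2569) - 4 = (-20 - 2569) - 4 = -2589 - 4 = -2593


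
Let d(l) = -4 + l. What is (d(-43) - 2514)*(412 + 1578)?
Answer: -5096390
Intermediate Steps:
(d(-43) - 2514)*(412 + 1578) = ((-4 - 43) - 2514)*(412 + 1578) = (-47 - 2514)*1990 = -2561*1990 = -5096390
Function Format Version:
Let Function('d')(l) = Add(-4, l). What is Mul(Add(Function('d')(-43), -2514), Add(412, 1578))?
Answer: -5096390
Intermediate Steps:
Mul(Add(Function('d')(-43), -2514), Add(412, 1578)) = Mul(Add(Add(-4, -43), -2514), Add(412, 1578)) = Mul(Add(-47, -2514), 1990) = Mul(-2561, 1990) = -5096390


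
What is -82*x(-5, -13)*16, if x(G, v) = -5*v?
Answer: -85280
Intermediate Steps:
-82*x(-5, -13)*16 = -(-410)*(-13)*16 = -82*65*16 = -5330*16 = -85280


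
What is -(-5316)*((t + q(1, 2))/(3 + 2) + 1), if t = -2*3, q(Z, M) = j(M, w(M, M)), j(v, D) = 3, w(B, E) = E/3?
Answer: 10632/5 ≈ 2126.4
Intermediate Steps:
w(B, E) = E/3 (w(B, E) = E*(⅓) = E/3)
q(Z, M) = 3
t = -6
-(-5316)*((t + q(1, 2))/(3 + 2) + 1) = -(-5316)*((-6 + 3)/(3 + 2) + 1) = -(-5316)*(-3/5 + 1) = -(-5316)*(-3*⅕ + 1) = -(-5316)*(-⅗ + 1) = -(-5316)*2/5 = -2658*(-⅘) = 10632/5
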